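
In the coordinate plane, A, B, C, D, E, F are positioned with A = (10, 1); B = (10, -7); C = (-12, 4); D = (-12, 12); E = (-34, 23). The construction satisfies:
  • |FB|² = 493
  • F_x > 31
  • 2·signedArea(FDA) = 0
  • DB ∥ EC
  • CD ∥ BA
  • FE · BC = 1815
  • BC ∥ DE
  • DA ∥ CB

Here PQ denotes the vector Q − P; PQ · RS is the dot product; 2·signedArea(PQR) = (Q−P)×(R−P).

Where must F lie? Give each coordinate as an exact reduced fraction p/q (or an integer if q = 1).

F = (32, -10)

1. F_x = 32  [2·signedArea(FDA) = 0 ∩ FE · BC = 1815]
2. F_y = -10  [2·signedArea(FDA) = 0 ∩ FE · BC = 1815]
   → F = (32, -10)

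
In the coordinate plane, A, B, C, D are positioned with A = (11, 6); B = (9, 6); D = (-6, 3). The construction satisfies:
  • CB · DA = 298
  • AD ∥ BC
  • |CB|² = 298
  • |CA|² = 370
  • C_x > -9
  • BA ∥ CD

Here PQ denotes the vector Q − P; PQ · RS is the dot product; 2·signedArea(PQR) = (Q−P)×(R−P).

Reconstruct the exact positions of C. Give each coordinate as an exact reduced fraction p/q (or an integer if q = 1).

C = (-8, 3)

1. C_x = -8  [BA ∥ CD ∩ AD ∥ BC]
2. C_y = 3  [BA ∥ CD ∩ AD ∥ BC]
   → C = (-8, 3)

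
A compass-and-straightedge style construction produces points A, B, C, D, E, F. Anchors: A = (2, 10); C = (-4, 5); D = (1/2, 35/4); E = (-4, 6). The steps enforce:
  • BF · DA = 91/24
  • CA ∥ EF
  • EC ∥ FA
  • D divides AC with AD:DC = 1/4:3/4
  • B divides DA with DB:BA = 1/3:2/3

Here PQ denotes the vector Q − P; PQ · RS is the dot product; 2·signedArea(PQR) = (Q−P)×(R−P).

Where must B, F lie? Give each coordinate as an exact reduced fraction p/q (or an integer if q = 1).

1. B_x = 1  [B divides DA with DB:BA = 1/3:2/3]
2. B_y = 55/6  [B divides DA with DB:BA = 1/3:2/3]
   → B = (1, 55/6)
3. F_x = 2  [EC ∥ FA ∩ CA ∥ EF]
4. F_y = 11  [EC ∥ FA ∩ CA ∥ EF]
   → F = (2, 11)

B = (1, 55/6)
F = (2, 11)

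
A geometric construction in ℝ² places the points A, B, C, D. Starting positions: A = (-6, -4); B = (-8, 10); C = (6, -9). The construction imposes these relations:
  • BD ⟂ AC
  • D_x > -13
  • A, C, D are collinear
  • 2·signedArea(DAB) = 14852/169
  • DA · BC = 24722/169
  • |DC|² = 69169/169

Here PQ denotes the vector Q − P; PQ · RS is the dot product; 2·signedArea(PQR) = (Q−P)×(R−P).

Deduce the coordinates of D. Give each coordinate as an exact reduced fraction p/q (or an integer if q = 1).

1. D_x = -2142/169  [A, C, D are collinear ∩ BD ⟂ AC]
2. D_y = -206/169  [A, C, D are collinear ∩ BD ⟂ AC]
   → D = (-2142/169, -206/169)

D = (-2142/169, -206/169)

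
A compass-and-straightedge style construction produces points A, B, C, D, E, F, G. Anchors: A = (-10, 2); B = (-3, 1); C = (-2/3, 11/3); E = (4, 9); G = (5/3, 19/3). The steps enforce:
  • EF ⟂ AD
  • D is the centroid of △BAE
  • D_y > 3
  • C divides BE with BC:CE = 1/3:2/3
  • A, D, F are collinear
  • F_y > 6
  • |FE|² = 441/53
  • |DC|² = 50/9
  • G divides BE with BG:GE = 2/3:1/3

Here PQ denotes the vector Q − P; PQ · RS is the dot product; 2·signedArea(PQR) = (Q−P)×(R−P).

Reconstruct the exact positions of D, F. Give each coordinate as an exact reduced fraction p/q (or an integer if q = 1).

1. D_x = -3  [D is the centroid of △BAE]
2. D_y = 4  [D is the centroid of △BAE]
   → D = (-3, 4)
3. F_x = 254/53  [A, D, F are collinear ∩ EF ⟂ AD]
4. F_y = 330/53  [A, D, F are collinear ∩ EF ⟂ AD]
   → F = (254/53, 330/53)

D = (-3, 4)
F = (254/53, 330/53)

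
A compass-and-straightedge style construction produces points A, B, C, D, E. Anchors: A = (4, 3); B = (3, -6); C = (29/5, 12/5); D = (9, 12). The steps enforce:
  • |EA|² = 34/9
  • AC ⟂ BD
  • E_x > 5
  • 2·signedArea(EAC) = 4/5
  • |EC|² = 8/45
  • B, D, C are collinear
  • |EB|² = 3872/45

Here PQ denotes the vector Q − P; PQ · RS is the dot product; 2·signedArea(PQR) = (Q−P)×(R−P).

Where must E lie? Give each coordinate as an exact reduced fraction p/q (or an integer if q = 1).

1. E_x = 89/15  [line 3/5·x + 9/5·y + -43/5 = 0 ∩ |EA|² = 34/9]
2. E_y = 14/5  [line 3/5·x + 9/5·y + -43/5 = 0 ∩ |EA|² = 34/9]
   → E = (89/15, 14/5)

E = (89/15, 14/5)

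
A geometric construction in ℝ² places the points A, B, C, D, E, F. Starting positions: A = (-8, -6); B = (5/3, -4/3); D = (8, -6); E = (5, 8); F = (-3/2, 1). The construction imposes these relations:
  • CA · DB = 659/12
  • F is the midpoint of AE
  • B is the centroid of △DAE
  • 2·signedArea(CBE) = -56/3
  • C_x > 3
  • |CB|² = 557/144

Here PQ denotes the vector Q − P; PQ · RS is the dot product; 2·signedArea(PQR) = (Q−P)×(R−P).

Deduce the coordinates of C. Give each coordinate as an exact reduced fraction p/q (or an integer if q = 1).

C = (13/4, -5/2)

1. C_x = 13/4  [CA · DB = 659/12 ∩ 2·signedArea(CBE) = -56/3]
2. C_y = -5/2  [CA · DB = 659/12 ∩ 2·signedArea(CBE) = -56/3]
   → C = (13/4, -5/2)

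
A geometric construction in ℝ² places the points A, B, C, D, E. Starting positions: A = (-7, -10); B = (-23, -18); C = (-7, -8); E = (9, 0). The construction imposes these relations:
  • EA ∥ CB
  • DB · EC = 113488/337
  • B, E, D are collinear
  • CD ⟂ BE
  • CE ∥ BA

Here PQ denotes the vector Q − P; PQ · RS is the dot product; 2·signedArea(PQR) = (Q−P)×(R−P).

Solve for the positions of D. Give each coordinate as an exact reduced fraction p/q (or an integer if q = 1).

1. D_x = -2215/337  [B, E, D are collinear ∩ CD ⟂ BE]
2. D_y = -2952/337  [B, E, D are collinear ∩ CD ⟂ BE]
   → D = (-2215/337, -2952/337)

D = (-2215/337, -2952/337)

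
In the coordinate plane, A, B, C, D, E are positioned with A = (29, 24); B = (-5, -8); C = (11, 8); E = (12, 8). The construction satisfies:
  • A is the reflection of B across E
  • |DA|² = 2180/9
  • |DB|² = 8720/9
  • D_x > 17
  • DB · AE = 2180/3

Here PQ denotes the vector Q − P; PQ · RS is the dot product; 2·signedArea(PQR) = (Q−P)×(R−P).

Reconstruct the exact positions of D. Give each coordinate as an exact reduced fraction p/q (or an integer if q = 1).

1. D_x = 53/3  [line 17·x + 16·y + -1541/3 = 0 ∩ |DB|² = 8720/9]
2. D_y = 40/3  [line 17·x + 16·y + -1541/3 = 0 ∩ |DB|² = 8720/9]
   → D = (53/3, 40/3)

D = (53/3, 40/3)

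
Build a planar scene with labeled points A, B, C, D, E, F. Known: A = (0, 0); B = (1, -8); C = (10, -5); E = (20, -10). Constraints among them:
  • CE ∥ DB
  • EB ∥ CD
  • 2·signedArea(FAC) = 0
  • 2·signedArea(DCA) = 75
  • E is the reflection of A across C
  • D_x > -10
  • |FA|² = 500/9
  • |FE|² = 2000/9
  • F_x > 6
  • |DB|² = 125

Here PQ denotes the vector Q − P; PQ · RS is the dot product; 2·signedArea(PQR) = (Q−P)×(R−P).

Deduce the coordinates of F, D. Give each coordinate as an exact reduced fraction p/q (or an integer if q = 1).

1. F_x = 20/3  [line 5·x + 10·y + 0 = 0 ∩ |FA|² = 500/9]
2. F_y = -10/3  [line 5·x + 10·y + 0 = 0 ∩ |FA|² = 500/9]
   → F = (20/3, -10/3)
3. D_x = -9  [CE ∥ DB ∩ EB ∥ CD]
4. D_y = -3  [CE ∥ DB ∩ EB ∥ CD]
   → D = (-9, -3)

D = (-9, -3)
F = (20/3, -10/3)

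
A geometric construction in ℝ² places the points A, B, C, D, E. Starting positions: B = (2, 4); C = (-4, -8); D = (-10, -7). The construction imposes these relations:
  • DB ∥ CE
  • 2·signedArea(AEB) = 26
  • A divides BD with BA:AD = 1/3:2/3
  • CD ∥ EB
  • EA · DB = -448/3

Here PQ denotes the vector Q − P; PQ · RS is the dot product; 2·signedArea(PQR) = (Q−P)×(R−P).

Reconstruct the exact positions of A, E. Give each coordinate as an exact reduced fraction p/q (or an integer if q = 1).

1. A_x = -2  [A divides BD with BA:AD = 1/3:2/3]
2. A_y = 1/3  [A divides BD with BA:AD = 1/3:2/3]
   → A = (-2, 1/3)
3. E_x = 8  [CD ∥ EB ∩ DB ∥ CE]
4. E_y = 3  [CD ∥ EB ∩ DB ∥ CE]
   → E = (8, 3)

A = (-2, 1/3)
E = (8, 3)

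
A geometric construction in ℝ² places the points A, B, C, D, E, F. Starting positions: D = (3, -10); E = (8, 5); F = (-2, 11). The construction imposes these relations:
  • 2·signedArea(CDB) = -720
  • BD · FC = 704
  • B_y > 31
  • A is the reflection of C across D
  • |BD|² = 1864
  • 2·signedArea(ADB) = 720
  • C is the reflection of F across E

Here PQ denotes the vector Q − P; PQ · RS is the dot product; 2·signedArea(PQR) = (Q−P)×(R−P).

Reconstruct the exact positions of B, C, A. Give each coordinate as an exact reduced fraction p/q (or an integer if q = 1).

1. C_x = 18  [C is the reflection of F across E]
2. C_y = -1  [C is the reflection of F across E]
   → C = (18, -1)
3. A_x = -12  [A is the reflection of C across D]
4. A_y = -19  [A is the reflection of C across D]
   → A = (-12, -19)
5. B_x = -7  [BD · FC = 704 ∩ 2·signedArea(ADB) = 720]
6. B_y = 32  [BD · FC = 704 ∩ 2·signedArea(ADB) = 720]
   → B = (-7, 32)

A = (-12, -19)
B = (-7, 32)
C = (18, -1)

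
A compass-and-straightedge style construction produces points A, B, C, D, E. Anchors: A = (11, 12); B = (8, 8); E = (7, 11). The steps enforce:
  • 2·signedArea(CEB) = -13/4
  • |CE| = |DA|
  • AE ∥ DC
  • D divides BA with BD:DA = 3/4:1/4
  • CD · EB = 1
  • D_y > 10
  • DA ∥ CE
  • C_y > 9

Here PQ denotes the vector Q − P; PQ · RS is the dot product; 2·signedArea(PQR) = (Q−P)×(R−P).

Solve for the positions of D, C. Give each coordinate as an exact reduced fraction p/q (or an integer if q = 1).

1. D_x = 41/4  [D divides BA with BD:DA = 3/4:1/4]
2. D_y = 11  [D divides BA with BD:DA = 3/4:1/4]
   → D = (41/4, 11)
3. C_x = 25/4  [DA ∥ CE ∩ AE ∥ DC]
4. C_y = 10  [DA ∥ CE ∩ AE ∥ DC]
   → C = (25/4, 10)

C = (25/4, 10)
D = (41/4, 11)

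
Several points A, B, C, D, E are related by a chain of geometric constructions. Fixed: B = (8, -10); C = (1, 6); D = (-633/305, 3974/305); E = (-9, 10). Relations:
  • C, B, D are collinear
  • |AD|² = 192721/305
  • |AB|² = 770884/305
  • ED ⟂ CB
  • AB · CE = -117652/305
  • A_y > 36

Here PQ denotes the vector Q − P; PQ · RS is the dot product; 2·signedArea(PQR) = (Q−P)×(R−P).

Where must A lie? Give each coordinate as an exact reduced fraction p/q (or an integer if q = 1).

1. A_x = -3706/305  [line 10·x + -4·y + 81052/305 = 0 ∩ |AD|² = 192721/305]
2. A_y = 10998/305  [line 10·x + -4·y + 81052/305 = 0 ∩ |AD|² = 192721/305]
   → A = (-3706/305, 10998/305)

A = (-3706/305, 10998/305)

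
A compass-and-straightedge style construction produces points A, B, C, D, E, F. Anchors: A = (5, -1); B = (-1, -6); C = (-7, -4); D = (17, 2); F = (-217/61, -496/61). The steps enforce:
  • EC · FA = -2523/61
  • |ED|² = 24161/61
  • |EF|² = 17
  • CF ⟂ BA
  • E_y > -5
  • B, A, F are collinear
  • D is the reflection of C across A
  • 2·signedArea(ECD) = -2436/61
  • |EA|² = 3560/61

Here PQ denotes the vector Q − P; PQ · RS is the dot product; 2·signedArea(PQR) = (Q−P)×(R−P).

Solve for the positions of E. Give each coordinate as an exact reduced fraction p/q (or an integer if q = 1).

E = (-113/61, -267/61)

1. E_x = -113/61  [EC · FA = -2523/61 ∩ 2·signedArea(ECD) = -2436/61]
2. E_y = -267/61  [EC · FA = -2523/61 ∩ 2·signedArea(ECD) = -2436/61]
   → E = (-113/61, -267/61)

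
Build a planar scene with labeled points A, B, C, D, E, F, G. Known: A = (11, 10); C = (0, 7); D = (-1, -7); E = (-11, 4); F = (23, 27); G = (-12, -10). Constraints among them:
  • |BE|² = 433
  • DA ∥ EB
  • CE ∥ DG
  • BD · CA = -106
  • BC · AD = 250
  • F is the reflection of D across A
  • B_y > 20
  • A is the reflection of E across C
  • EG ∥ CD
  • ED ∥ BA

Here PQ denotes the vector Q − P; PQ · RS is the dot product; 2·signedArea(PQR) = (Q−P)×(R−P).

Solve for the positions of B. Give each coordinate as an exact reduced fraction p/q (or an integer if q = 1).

1. B_x = 1  [ED ∥ BA ∩ DA ∥ EB]
2. B_y = 21  [ED ∥ BA ∩ DA ∥ EB]
   → B = (1, 21)

B = (1, 21)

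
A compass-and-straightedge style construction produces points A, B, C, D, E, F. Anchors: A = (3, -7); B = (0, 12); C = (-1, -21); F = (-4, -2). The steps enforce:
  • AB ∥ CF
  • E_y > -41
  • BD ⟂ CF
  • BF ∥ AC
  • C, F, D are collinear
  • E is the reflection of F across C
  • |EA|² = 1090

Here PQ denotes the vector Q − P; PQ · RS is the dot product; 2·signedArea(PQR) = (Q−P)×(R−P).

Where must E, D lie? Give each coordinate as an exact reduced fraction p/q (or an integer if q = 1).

D = (-1121/185, 2043/185)
E = (2, -40)

1. E_x = 2  [E is the reflection of F across C]
2. E_y = -40  [E is the reflection of F across C]
   → E = (2, -40)
3. D_x = -1121/185  [C, F, D are collinear ∩ BD ⟂ CF]
4. D_y = 2043/185  [C, F, D are collinear ∩ BD ⟂ CF]
   → D = (-1121/185, 2043/185)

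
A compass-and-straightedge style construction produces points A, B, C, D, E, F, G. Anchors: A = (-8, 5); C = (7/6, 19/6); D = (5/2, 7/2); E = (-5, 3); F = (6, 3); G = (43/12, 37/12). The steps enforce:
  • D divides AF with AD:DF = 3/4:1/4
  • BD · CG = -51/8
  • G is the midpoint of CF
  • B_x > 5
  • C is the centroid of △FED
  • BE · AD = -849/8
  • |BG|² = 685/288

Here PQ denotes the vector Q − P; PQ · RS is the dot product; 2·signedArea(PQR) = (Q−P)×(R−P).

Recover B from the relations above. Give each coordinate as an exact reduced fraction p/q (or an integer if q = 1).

B = (41/8, 25/8)

1. B_x = 41/8  [BD · CG = -51/8 ∩ BE · AD = -849/8]
2. B_y = 25/8  [BD · CG = -51/8 ∩ BE · AD = -849/8]
   → B = (41/8, 25/8)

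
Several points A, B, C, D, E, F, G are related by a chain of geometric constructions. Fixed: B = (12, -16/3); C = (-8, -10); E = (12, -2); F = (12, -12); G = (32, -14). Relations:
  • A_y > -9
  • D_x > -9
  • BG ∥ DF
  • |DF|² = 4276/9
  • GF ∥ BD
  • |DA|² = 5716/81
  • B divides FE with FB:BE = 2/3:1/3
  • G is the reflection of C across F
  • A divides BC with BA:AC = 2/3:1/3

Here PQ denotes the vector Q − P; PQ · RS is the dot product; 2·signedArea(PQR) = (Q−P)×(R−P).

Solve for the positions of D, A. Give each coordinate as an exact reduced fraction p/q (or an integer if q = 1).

1. D_x = -8  [BG ∥ DF ∩ GF ∥ BD]
2. D_y = -10/3  [BG ∥ DF ∩ GF ∥ BD]
   → D = (-8, -10/3)
3. A_x = -4/3  [A divides BC with BA:AC = 2/3:1/3]
4. A_y = -76/9  [A divides BC with BA:AC = 2/3:1/3]
   → A = (-4/3, -76/9)

A = (-4/3, -76/9)
D = (-8, -10/3)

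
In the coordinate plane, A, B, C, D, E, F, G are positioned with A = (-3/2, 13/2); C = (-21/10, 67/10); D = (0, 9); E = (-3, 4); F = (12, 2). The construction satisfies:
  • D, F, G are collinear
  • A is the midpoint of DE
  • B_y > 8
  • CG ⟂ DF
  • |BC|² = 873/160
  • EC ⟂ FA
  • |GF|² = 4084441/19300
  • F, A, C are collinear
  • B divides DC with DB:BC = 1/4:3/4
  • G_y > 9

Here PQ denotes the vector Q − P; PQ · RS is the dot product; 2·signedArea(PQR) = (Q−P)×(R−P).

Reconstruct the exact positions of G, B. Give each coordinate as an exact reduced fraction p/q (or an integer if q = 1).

B = (-21/40, 337/40)
G = (-546/965, 18007/1930)

1. G_x = -546/965  [D, F, G are collinear ∩ CG ⟂ DF]
2. G_y = 18007/1930  [D, F, G are collinear ∩ CG ⟂ DF]
   → G = (-546/965, 18007/1930)
3. B_x = -21/40  [B divides DC with DB:BC = 1/4:3/4]
4. B_y = 337/40  [B divides DC with DB:BC = 1/4:3/4]
   → B = (-21/40, 337/40)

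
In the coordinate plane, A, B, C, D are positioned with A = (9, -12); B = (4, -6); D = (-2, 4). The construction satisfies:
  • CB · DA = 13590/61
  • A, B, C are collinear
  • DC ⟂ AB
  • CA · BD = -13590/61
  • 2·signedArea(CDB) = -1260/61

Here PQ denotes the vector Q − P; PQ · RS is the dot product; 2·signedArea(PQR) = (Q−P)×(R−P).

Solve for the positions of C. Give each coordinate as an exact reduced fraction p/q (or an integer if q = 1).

C = (-206/61, 174/61)

1. C_x = -206/61  [A, B, C are collinear ∩ DC ⟂ AB]
2. C_y = 174/61  [A, B, C are collinear ∩ DC ⟂ AB]
   → C = (-206/61, 174/61)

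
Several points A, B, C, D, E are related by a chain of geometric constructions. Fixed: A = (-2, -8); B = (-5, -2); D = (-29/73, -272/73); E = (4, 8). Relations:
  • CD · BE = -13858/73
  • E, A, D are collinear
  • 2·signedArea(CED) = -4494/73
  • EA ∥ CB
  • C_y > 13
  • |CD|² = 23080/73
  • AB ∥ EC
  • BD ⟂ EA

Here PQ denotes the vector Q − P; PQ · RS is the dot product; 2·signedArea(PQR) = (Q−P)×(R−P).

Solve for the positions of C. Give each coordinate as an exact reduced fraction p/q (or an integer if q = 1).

1. C_x = 1  [EA ∥ CB ∩ AB ∥ EC]
2. C_y = 14  [EA ∥ CB ∩ AB ∥ EC]
   → C = (1, 14)

C = (1, 14)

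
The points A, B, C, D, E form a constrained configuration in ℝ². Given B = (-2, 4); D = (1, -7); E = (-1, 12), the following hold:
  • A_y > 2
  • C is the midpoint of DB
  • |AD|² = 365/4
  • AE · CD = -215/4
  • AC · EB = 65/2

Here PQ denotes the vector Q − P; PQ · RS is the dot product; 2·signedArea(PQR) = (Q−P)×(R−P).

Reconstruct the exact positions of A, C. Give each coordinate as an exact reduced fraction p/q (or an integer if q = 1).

A = (0, 5/2)
C = (-1/2, -3/2)

1. C_x = -1/2  [C is the midpoint of DB]
2. C_y = -3/2  [C is the midpoint of DB]
   → C = (-1/2, -3/2)
3. A_x = 0  [AE · CD = -215/4 ∩ AC · EB = 65/2]
4. A_y = 5/2  [AE · CD = -215/4 ∩ AC · EB = 65/2]
   → A = (0, 5/2)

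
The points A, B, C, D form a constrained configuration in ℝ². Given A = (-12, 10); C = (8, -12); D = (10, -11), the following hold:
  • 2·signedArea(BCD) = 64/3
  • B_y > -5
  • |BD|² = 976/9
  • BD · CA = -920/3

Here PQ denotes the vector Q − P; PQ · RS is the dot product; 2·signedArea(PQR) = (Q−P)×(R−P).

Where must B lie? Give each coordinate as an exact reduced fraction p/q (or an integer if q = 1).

1. B_x = 2  [2·signedArea(BCD) = 64/3 ∩ BD · CA = -920/3]
2. B_y = -13/3  [2·signedArea(BCD) = 64/3 ∩ BD · CA = -920/3]
   → B = (2, -13/3)

B = (2, -13/3)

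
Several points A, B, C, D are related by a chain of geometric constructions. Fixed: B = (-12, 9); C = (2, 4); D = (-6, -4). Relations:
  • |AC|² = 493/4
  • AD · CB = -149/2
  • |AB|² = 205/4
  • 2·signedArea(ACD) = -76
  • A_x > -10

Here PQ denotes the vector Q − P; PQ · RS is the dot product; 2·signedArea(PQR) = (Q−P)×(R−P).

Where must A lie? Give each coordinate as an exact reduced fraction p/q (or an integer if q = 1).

A = (-9, 5/2)

1. A_x = -9  [2·signedArea(ACD) = -76 ∩ AD · CB = -149/2]
2. A_y = 5/2  [2·signedArea(ACD) = -76 ∩ AD · CB = -149/2]
   → A = (-9, 5/2)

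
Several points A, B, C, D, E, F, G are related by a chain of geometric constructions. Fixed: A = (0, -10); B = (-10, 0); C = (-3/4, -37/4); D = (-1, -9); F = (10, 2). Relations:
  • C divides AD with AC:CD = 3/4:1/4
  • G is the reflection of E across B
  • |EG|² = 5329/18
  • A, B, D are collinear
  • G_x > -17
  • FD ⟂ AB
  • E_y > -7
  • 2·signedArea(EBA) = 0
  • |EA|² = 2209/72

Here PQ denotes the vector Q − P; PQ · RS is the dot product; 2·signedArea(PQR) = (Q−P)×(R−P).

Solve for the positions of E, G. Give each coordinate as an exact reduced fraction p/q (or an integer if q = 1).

1. E_x = -47/12  [line 10·x + 10·y + 100 = 0 ∩ |EA|² = 2209/72]
2. E_y = -73/12  [line 10·x + 10·y + 100 = 0 ∩ |EA|² = 2209/72]
   → E = (-47/12, -73/12)
3. G_x = -193/12  [G is the reflection of E across B]
4. G_y = 73/12  [G is the reflection of E across B]
   → G = (-193/12, 73/12)

E = (-47/12, -73/12)
G = (-193/12, 73/12)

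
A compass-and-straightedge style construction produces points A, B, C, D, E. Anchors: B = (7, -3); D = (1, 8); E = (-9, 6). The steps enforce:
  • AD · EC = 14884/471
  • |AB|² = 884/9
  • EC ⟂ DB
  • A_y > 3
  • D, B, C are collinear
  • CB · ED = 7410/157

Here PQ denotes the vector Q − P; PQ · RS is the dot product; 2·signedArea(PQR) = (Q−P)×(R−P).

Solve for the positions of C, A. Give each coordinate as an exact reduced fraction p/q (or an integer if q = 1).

A = (-1/3, 11/3)
C = (-71/157, 1674/157)

1. C_x = -71/157  [D, B, C are collinear ∩ EC ⟂ DB]
2. C_y = 1674/157  [D, B, C are collinear ∩ EC ⟂ DB]
   → C = (-71/157, 1674/157)
3. A_x = -1/3  [line -1342/157·x + -732/157·y + 6710/471 = 0 ∩ |AB|² = 884/9]
4. A_y = 11/3  [line -1342/157·x + -732/157·y + 6710/471 = 0 ∩ |AB|² = 884/9]
   → A = (-1/3, 11/3)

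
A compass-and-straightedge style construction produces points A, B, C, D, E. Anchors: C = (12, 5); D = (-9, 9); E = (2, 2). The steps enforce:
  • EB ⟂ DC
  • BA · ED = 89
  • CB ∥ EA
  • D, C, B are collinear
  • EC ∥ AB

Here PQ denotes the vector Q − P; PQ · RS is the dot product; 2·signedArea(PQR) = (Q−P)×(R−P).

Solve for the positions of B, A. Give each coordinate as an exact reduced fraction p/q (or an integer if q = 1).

1. B_x = 1326/457  [D, C, B are collinear ∩ EB ⟂ DC]
2. B_y = 3077/457  [D, C, B are collinear ∩ EB ⟂ DC]
   → B = (1326/457, 3077/457)
3. A_x = -3244/457  [EC ∥ AB ∩ CB ∥ EA]
4. A_y = 1706/457  [EC ∥ AB ∩ CB ∥ EA]
   → A = (-3244/457, 1706/457)

A = (-3244/457, 1706/457)
B = (1326/457, 3077/457)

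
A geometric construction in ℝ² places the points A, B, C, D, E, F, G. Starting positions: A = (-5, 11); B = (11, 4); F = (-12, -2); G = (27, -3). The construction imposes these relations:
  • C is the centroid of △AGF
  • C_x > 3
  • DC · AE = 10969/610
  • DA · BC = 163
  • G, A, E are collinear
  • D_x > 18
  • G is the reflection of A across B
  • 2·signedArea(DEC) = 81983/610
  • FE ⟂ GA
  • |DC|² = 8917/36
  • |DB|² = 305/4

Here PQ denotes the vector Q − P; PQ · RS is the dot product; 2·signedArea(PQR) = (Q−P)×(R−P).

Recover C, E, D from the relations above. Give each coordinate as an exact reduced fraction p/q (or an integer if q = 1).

1. C_x = 10/3  [C is the centroid of △AGF]
2. C_y = 2  [C is the centroid of △AGF]
   → C = (10/3, 2)
3. E_x = -1861/305  [G, A, E are collinear ∩ FE ⟂ GA]
4. E_y = 3502/305  [G, A, E are collinear ∩ FE ⟂ GA]
   → E = (-1861/305, 3502/305)
5. D_x = 19  [DA · BC = 163 ∩ 2·signedArea(DEC) = 81983/610]
6. D_y = 1/2  [DA · BC = 163 ∩ 2·signedArea(DEC) = 81983/610]
   → D = (19, 1/2)

C = (10/3, 2)
D = (19, 1/2)
E = (-1861/305, 3502/305)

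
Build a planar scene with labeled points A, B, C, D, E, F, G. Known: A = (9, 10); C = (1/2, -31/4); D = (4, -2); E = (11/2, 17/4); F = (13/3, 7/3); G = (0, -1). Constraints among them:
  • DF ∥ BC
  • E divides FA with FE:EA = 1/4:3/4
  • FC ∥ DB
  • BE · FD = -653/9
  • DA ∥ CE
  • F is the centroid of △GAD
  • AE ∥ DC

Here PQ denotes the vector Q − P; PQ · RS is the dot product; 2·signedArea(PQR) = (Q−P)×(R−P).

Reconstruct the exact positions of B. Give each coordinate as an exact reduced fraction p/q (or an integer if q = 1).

1. B_x = 1/6  [DF ∥ BC ∩ FC ∥ DB]
2. B_y = -145/12  [DF ∥ BC ∩ FC ∥ DB]
   → B = (1/6, -145/12)

B = (1/6, -145/12)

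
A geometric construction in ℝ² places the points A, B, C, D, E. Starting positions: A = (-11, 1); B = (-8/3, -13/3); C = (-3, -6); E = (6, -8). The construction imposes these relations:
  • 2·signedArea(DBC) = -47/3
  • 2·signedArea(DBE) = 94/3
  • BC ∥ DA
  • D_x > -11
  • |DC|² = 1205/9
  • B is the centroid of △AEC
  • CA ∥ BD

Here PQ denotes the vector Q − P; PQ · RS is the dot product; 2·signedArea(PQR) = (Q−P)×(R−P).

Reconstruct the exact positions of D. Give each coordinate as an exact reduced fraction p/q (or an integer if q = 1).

D = (-32/3, 8/3)

1. D_x = -32/3  [BC ∥ DA ∩ CA ∥ BD]
2. D_y = 8/3  [BC ∥ DA ∩ CA ∥ BD]
   → D = (-32/3, 8/3)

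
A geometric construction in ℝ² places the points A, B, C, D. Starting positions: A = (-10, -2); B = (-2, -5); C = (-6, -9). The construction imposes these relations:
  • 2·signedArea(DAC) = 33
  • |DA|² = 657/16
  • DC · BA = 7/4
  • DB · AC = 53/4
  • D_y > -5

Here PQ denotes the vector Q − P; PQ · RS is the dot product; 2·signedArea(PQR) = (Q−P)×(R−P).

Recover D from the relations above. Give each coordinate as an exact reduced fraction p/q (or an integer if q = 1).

1. D_x = -4  [DB · AC = 53/4 ∩ 2·signedArea(DAC) = 33]
2. D_y = -17/4  [DB · AC = 53/4 ∩ 2·signedArea(DAC) = 33]
   → D = (-4, -17/4)

D = (-4, -17/4)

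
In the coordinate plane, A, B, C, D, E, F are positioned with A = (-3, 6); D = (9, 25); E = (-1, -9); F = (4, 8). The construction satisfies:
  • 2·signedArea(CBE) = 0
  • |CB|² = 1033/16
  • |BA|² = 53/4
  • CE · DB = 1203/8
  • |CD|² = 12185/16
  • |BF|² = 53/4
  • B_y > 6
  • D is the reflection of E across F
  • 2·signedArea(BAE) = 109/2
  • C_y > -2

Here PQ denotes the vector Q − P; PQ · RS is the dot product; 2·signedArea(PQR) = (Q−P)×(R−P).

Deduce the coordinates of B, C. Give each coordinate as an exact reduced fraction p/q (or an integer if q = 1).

1. B_x = 1/2  [line 15·x + 2·y + -43/2 = 0 ∩ |BA|² = 53/4]
2. B_y = 7  [line 15·x + 2·y + -43/2 = 0 ∩ |BA|² = 53/4]
   → B = (1/2, 7)
3. C_x = -1/4  [2·signedArea(CBE) = 0 ∩ CE · DB = 1203/8]
4. C_y = -1  [2·signedArea(CBE) = 0 ∩ CE · DB = 1203/8]
   → C = (-1/4, -1)

B = (1/2, 7)
C = (-1/4, -1)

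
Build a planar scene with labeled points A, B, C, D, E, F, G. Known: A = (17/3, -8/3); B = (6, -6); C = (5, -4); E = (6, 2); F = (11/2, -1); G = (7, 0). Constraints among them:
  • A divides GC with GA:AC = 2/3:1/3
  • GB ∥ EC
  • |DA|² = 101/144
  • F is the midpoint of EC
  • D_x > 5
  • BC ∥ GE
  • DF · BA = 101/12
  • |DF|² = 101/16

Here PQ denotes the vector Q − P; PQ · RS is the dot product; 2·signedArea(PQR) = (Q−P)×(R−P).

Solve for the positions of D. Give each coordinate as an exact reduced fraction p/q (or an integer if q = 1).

1. D_x = 23/4  [line 1/3·x + -10/3·y + -163/12 = 0 ∩ |DF|² = 101/16]
2. D_y = -7/2  [line 1/3·x + -10/3·y + -163/12 = 0 ∩ |DF|² = 101/16]
   → D = (23/4, -7/2)

D = (23/4, -7/2)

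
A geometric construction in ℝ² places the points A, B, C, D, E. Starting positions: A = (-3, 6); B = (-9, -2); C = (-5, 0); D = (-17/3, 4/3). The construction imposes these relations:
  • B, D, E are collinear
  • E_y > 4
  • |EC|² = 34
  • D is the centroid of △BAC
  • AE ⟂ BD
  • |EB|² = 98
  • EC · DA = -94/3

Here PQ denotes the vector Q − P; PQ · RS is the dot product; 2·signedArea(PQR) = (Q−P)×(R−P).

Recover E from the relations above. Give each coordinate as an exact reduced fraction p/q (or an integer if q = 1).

1. E_x = -2  [B, D, E are collinear ∩ AE ⟂ BD]
2. E_y = 5  [B, D, E are collinear ∩ AE ⟂ BD]
   → E = (-2, 5)

E = (-2, 5)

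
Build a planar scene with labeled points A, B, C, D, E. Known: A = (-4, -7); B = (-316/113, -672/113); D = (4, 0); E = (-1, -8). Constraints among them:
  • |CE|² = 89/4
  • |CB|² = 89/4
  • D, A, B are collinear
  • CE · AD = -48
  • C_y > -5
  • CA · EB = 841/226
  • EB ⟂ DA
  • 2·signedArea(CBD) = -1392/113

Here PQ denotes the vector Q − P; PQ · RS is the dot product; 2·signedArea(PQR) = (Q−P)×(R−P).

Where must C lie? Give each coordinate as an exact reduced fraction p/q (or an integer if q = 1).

C = (3/2, -4)

1. C_x = 3/2  [2·signedArea(CBD) = -1392/113 ∩ CE · AD = -48]
2. C_y = -4  [2·signedArea(CBD) = -1392/113 ∩ CE · AD = -48]
   → C = (3/2, -4)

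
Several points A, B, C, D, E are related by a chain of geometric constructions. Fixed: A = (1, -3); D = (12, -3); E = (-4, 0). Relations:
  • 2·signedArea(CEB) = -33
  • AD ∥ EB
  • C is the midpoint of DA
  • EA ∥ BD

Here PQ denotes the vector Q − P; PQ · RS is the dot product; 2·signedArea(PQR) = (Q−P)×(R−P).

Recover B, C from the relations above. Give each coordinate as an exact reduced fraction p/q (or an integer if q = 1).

B = (7, 0)
C = (13/2, -3)

1. B_x = 7  [EA ∥ BD ∩ AD ∥ EB]
2. B_y = 0  [EA ∥ BD ∩ AD ∥ EB]
   → B = (7, 0)
3. C_x = 13/2  [C is the midpoint of DA]
4. C_y = -3  [C is the midpoint of DA]
   → C = (13/2, -3)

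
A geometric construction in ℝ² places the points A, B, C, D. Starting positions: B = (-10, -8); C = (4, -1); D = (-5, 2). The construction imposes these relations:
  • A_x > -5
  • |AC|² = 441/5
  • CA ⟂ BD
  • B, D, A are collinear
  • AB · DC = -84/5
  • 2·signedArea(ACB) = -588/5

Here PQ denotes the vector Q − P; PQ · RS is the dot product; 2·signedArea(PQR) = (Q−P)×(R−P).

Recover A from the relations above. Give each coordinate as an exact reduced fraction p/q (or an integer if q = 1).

1. A_x = -22/5  [B, D, A are collinear ∩ CA ⟂ BD]
2. A_y = 16/5  [B, D, A are collinear ∩ CA ⟂ BD]
   → A = (-22/5, 16/5)

A = (-22/5, 16/5)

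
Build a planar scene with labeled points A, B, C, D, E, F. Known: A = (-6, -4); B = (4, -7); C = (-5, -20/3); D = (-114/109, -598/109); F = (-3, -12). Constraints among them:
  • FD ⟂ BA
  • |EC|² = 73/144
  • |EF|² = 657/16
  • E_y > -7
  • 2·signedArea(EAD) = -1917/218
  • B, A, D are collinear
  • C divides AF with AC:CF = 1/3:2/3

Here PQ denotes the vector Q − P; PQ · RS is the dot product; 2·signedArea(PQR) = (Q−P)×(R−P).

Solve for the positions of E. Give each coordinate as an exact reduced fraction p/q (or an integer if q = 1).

1. E_x = -21/4  [line 162/109·x + 540/109·y + 8181/218 = 0 ∩ |EF|² = 657/16]
2. E_y = -6  [line 162/109·x + 540/109·y + 8181/218 = 0 ∩ |EF|² = 657/16]
   → E = (-21/4, -6)

E = (-21/4, -6)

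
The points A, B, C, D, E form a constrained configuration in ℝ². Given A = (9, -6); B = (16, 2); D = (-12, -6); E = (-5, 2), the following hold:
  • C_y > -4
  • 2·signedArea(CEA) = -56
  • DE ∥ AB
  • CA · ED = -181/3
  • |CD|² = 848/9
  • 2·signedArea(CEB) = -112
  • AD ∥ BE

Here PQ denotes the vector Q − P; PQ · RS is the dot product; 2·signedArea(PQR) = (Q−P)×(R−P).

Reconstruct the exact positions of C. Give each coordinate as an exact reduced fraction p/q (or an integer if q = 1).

1. C_x = -8/3  [CA · ED = -181/3 ∩ 2·signedArea(CEB) = -112]
2. C_y = -10/3  [CA · ED = -181/3 ∩ 2·signedArea(CEB) = -112]
   → C = (-8/3, -10/3)

C = (-8/3, -10/3)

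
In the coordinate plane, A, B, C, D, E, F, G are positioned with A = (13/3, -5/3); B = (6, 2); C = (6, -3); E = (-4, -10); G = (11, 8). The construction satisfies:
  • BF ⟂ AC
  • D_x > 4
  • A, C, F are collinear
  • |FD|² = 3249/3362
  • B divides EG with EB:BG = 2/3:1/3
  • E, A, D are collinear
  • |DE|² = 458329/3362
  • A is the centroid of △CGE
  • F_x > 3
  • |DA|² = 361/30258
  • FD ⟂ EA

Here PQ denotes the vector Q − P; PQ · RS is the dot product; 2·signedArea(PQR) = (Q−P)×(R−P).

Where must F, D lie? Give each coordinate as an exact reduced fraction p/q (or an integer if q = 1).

D = (349/82, -143/82)
F = (146/41, -43/41)

1. F_x = 146/41  [A, C, F are collinear ∩ BF ⟂ AC]
2. F_y = -43/41  [A, C, F are collinear ∩ BF ⟂ AC]
   → F = (146/41, -43/41)
3. D_x = 349/82  [E, A, D are collinear ∩ FD ⟂ EA]
4. D_y = -143/82  [E, A, D are collinear ∩ FD ⟂ EA]
   → D = (349/82, -143/82)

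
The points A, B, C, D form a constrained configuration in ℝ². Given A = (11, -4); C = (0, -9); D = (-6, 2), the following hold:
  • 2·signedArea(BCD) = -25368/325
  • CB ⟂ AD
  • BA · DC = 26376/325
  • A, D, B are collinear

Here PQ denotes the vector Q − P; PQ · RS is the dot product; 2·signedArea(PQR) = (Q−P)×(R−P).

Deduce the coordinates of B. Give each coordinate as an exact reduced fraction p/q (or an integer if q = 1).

B = (906/325, -358/325)

1. B_x = 906/325  [A, D, B are collinear ∩ CB ⟂ AD]
2. B_y = -358/325  [A, D, B are collinear ∩ CB ⟂ AD]
   → B = (906/325, -358/325)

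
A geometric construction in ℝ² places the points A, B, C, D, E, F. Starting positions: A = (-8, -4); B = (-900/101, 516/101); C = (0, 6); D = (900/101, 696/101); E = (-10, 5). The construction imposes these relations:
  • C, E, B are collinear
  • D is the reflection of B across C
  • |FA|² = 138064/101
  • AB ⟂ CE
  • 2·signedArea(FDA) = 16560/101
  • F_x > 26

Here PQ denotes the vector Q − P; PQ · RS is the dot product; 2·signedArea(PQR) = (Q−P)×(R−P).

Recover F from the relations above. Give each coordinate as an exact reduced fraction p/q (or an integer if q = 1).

F = (2700/101, 876/101)

1. F_x = 2700/101  [line 1100/101·x + -1708/101·y + -14592/101 = 0 ∩ |FA|² = 138064/101]
2. F_y = 876/101  [line 1100/101·x + -1708/101·y + -14592/101 = 0 ∩ |FA|² = 138064/101]
   → F = (2700/101, 876/101)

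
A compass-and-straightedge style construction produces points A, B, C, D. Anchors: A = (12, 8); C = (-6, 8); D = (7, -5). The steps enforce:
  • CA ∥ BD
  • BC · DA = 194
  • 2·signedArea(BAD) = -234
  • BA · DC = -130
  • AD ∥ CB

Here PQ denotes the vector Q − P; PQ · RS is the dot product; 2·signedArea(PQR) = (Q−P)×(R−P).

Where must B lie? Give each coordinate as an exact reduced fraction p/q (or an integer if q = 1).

B = (-11, -5)

1. B_x = -11  [CA ∥ BD ∩ AD ∥ CB]
2. B_y = -5  [CA ∥ BD ∩ AD ∥ CB]
   → B = (-11, -5)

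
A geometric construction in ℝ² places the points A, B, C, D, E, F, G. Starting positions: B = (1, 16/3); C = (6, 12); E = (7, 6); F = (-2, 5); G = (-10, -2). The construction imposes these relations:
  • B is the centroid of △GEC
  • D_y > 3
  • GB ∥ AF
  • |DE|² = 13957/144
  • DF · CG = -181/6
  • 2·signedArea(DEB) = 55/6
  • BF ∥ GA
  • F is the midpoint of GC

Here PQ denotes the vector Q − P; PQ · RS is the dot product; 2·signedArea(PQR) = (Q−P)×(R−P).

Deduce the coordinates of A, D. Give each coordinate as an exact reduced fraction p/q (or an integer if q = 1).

1. A_x = -13  [GB ∥ AF ∩ BF ∥ GA]
2. A_y = -7/3  [GB ∥ AF ∩ BF ∥ GA]
   → A = (-13, -7/3)
3. D_x = -5/2  [DF · CG = -181/6 ∩ 2·signedArea(DEB) = 55/6]
4. D_y = 41/12  [DF · CG = -181/6 ∩ 2·signedArea(DEB) = 55/6]
   → D = (-5/2, 41/12)

A = (-13, -7/3)
D = (-5/2, 41/12)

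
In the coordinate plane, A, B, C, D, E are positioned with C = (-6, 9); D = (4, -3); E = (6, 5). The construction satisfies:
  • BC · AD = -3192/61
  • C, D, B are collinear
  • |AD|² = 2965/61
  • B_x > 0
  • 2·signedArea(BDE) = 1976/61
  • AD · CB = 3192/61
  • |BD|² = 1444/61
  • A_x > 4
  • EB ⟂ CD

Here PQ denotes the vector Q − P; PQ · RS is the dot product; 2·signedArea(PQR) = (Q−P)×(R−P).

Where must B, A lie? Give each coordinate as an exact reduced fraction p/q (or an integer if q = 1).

A = (288/61, 240/61)
B = (54/61, 45/61)

1. B_x = 54/61  [C, D, B are collinear ∩ EB ⟂ CD]
2. B_y = 45/61  [C, D, B are collinear ∩ EB ⟂ CD]
   → B = (54/61, 45/61)
3. A_x = 288/61  [line -420/61·x + 504/61·y + 0 = 0 ∩ |AD|² = 2965/61]
4. A_y = 240/61  [line -420/61·x + 504/61·y + 0 = 0 ∩ |AD|² = 2965/61]
   → A = (288/61, 240/61)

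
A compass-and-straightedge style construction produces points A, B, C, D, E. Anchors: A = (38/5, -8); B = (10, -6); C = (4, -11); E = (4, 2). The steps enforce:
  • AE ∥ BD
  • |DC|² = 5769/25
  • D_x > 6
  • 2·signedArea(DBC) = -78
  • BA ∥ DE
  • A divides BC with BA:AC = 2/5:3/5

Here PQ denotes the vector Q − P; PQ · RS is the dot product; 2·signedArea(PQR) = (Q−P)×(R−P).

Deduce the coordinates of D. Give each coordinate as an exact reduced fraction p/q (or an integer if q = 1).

1. D_x = 32/5  [BA ∥ DE ∩ AE ∥ BD]
2. D_y = 4  [BA ∥ DE ∩ AE ∥ BD]
   → D = (32/5, 4)

D = (32/5, 4)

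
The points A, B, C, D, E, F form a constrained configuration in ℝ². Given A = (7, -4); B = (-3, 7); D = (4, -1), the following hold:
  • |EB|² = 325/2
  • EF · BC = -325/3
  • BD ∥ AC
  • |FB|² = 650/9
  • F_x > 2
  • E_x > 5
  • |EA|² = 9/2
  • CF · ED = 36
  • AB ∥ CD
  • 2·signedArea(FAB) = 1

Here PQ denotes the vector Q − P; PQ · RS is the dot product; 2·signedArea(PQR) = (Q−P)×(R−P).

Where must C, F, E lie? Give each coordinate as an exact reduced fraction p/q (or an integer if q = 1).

C = (14, -12)
E = (11/2, -5/2)
F = (8/3, 2/3)

1. C_x = 14  [AB ∥ CD ∩ BD ∥ AC]
2. C_y = -12  [AB ∥ CD ∩ BD ∥ AC]
   → C = (14, -12)
3. F_x = 8/3  [line -11·x + -10·y + 36 = 0 ∩ |FB|² = 650/9]
4. F_y = 2/3  [line -11·x + -10·y + 36 = 0 ∩ |FB|² = 650/9]
   → F = (8/3, 2/3)
5. E_x = 11/2  [line -17·x + 19·y + 141 = 0 ∩ |EB|² = 325/2]
6. E_y = -5/2  [line -17·x + 19·y + 141 = 0 ∩ |EB|² = 325/2]
   → E = (11/2, -5/2)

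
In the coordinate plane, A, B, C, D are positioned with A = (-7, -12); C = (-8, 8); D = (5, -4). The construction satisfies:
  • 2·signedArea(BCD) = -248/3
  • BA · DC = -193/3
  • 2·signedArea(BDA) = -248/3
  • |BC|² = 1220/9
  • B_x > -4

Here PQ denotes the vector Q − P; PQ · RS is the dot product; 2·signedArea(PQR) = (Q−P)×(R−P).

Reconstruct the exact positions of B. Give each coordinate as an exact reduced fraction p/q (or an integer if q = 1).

B = (-10/3, -8/3)

1. B_x = -10/3  [BA · DC = -193/3 ∩ 2·signedArea(BCD) = -248/3]
2. B_y = -8/3  [BA · DC = -193/3 ∩ 2·signedArea(BCD) = -248/3]
   → B = (-10/3, -8/3)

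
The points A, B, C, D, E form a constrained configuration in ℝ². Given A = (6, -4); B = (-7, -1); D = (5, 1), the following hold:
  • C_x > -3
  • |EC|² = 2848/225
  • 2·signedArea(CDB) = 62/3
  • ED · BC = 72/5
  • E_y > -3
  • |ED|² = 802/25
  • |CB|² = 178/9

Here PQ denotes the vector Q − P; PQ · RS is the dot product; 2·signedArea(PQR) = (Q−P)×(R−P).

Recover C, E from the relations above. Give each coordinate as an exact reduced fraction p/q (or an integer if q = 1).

C = (-8/3, -2)
E = (4/5, -14/5)

1. C_x = -8/3  [line 2·x + -12·y + -56/3 = 0 ∩ |CB|² = 178/9]
2. C_y = -2  [line 2·x + -12·y + -56/3 = 0 ∩ |CB|² = 178/9]
   → C = (-8/3, -2)
3. E_x = 4/5  [line -13/3·x + 1·y + 94/15 = 0 ∩ |EC|² = 2848/225]
4. E_y = -14/5  [line -13/3·x + 1·y + 94/15 = 0 ∩ |EC|² = 2848/225]
   → E = (4/5, -14/5)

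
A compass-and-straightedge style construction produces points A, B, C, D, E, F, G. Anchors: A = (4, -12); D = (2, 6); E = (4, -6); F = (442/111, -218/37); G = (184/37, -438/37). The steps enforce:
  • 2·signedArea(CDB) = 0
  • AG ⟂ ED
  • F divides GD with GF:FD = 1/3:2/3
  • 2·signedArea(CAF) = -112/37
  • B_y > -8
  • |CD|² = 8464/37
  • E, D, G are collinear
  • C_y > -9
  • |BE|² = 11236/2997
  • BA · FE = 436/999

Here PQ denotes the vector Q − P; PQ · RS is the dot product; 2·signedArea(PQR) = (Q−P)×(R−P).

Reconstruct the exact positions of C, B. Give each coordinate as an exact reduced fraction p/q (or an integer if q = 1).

B = (1438/333, -878/111)
C = (166/37, -330/37)

1. B_x = 1438/333  [line -2/111·x + 4/37·y + 932/999 = 0 ∩ |BE|² = 11236/2997]
2. B_y = -878/111  [line -2/111·x + 4/37·y + 932/999 = 0 ∩ |BE|² = 11236/2997]
   → B = (1438/333, -878/111)
3. C_x = 166/37  [2·signedArea(CDB) = 0 ∩ 2·signedArea(CAF) = -112/37]
4. C_y = -330/37  [2·signedArea(CDB) = 0 ∩ 2·signedArea(CAF) = -112/37]
   → C = (166/37, -330/37)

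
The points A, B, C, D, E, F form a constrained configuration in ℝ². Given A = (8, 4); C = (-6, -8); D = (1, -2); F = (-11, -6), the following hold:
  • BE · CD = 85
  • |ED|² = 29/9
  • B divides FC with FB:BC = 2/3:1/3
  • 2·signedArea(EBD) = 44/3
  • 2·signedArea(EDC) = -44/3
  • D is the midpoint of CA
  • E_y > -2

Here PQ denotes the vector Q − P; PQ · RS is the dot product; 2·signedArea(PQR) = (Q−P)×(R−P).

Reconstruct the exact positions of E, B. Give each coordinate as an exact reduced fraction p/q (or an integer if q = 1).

B = (-23/3, -22/3)
E = (-2/3, -4/3)

1. B_x = -23/3  [B divides FC with FB:BC = 2/3:1/3]
2. B_y = -22/3  [B divides FC with FB:BC = 2/3:1/3]
   → B = (-23/3, -22/3)
3. E_x = -2/3  [2·signedArea(EBD) = 44/3 ∩ 2·signedArea(EDC) = -44/3]
4. E_y = -4/3  [2·signedArea(EBD) = 44/3 ∩ 2·signedArea(EDC) = -44/3]
   → E = (-2/3, -4/3)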